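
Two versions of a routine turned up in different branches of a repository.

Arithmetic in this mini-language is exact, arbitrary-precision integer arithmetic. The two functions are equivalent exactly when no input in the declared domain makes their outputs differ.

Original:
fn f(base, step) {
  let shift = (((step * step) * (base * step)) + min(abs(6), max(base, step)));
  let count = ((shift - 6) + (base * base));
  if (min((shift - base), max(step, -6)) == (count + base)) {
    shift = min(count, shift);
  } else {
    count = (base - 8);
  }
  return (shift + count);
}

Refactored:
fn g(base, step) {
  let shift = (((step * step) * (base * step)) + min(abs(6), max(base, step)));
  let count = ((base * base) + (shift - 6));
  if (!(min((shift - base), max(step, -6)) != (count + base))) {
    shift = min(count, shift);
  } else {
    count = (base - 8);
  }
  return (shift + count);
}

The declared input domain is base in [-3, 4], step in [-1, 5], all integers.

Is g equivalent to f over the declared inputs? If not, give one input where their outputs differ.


Equivalent — the differences include comparison usage differs; and boolean connective usage differs, yet no declared input distinguishes the two.
Spot check at base=-3, step=5 — f: shift=-370, then count=-367, then (min((shift - base), max(step, -6)) == (count + base)) is false, then count=-11, then returns -381. g: shift=-370, then count=-367, then (!(min((shift - base), max(step, -6)) != (count + base))) is false, then count=-11, then returns -381. Both give -381.
Checked all 56 inputs in the declared domain: the outputs agree on every one.
verdict: equivalent


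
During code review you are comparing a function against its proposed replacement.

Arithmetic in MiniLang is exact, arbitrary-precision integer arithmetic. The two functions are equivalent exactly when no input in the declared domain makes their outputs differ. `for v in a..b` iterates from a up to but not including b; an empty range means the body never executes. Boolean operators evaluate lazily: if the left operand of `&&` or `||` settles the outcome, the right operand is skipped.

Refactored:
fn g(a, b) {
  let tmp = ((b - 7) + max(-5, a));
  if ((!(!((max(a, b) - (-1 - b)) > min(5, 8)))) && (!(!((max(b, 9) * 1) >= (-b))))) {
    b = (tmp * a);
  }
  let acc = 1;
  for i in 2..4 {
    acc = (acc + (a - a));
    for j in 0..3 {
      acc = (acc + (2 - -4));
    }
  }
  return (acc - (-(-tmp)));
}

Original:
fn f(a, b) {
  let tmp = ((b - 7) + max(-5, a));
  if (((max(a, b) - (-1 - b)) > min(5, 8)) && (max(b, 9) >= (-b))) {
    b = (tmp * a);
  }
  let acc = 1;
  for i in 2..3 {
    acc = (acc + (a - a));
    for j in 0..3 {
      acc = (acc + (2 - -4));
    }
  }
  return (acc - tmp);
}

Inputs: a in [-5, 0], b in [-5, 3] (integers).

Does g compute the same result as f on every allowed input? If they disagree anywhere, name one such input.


Take a=-5, b=-5.
f: tmp=-17, then (((max(a, b) - (-1 - b)) > min(5, 8)) && (max(b, 9) >= (-b))) is false, then acc=1, then (i=2), then acc=1, then (j=0), then acc=7, then (j=1), then acc=13, then (j=2), then acc=19, then returns 36
g: tmp=-17, then ((!(!((max(a, b) - (-1 - b)) > min(5, 8)))) && (!(!((max(b, 9) * 1) >= (-b))))) is false, then acc=1, then (i=2), then acc=1, then (j=0), then acc=7, then (j=1), then acc=13, then (j=2), then acc=19, then (i=3), then acc=19, then (j=0), then acc=25, then (j=1), then acc=31, then (j=2), then acc=37, then returns 54
36 != 54, so the rewrite changes behavior.
verdict: not equivalent; witness: a=-5, b=-5


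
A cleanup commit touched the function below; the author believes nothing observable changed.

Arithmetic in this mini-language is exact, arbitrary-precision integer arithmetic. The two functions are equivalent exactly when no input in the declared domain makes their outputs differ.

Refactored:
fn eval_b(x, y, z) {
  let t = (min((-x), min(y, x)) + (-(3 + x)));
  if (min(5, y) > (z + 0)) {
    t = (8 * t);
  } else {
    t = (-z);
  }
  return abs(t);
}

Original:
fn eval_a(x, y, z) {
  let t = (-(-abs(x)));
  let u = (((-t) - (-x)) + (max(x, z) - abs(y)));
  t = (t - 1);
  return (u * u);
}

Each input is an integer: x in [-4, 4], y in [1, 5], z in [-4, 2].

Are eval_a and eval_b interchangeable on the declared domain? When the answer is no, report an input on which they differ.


x=-4, y=1, z=-4 yields 169 from eval_a but 24 from eval_b.
verdict: not equivalent; witness: x=-4, y=1, z=-4


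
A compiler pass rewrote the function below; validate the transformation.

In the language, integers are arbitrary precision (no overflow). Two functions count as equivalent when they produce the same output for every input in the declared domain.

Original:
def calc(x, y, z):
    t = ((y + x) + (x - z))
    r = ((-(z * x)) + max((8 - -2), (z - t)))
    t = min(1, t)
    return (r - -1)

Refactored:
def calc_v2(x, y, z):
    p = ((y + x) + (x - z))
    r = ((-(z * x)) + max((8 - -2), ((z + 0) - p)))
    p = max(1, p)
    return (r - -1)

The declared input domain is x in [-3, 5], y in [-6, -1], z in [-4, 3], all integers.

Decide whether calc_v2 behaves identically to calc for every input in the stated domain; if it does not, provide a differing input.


Whatever the rewrite altered, no input in the stated domain can expose a difference.
One worked example (x=4, y=-6, z=0) — calc: t := 2 | r := 10 | t := 1 | result 11; calc_v2: p := 2 | r := 10 | p := 2 | result 11; agreement on 11.
Across all 432 domain points the two functions coincide.
verdict: equivalent


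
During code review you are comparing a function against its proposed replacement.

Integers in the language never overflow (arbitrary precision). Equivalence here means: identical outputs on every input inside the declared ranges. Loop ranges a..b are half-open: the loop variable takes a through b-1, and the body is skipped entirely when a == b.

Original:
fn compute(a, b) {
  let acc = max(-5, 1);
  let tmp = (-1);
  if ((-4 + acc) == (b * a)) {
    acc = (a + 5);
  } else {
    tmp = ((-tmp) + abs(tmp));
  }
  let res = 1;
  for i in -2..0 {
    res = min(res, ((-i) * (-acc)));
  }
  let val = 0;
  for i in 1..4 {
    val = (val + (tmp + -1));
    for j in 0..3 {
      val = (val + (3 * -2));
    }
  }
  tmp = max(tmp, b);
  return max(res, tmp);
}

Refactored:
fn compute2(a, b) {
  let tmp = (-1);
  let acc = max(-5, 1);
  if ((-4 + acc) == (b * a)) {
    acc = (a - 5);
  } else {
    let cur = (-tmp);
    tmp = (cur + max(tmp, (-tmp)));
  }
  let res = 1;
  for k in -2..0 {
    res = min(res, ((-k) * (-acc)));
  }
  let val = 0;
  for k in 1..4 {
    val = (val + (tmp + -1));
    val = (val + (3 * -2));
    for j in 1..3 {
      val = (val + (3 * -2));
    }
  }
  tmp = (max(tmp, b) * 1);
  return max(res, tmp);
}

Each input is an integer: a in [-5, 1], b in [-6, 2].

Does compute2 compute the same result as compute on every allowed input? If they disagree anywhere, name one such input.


There is a counterexample at a=1, b=-3: -1 on one side, 1 on the other.
compute: acc := 1 | tmp := -1 | ((-4 + acc) == (b * a)): true | acc := 6 | res := 1 | iter i=-2: | res := -12 | iter i=-1: | res := -12 | val := 0 | iter i=1: | val := -2 | iter j=0: | val := -8 | iter j=1: | val := -14 | iter j=2: | val := -20 | iter i=2: | val := -22 | iter j=0: | val := -28 | iter j=1: | val := -34 | iter j=2: | val := -40 | iter i=3: | val := -42 | iter j=0: | val := -48 | iter j=1: | val := -54 | iter j=2: | val := -60 | tmp := -1 | result -1
compute2: tmp := -1 | acc := 1 | ((-4 + acc) == (b * a)): true | acc := -4 | res := 1 | iter k=-2: | res := 1 | iter k=-1: | res := 1 | val := 0 | iter k=1: | val := -2 | val := -8 | iter j=1: | val := -14 | iter j=2: | val := -20 | iter k=2: | val := -22 | val := -28 | iter j=1: | val := -34 | iter j=2: | val := -40 | iter k=3: | val := -42 | val := -48 | iter j=1: | val := -54 | iter j=2: | val := -60 | tmp := -1 | result 1
verdict: not equivalent; witness: a=1, b=-3


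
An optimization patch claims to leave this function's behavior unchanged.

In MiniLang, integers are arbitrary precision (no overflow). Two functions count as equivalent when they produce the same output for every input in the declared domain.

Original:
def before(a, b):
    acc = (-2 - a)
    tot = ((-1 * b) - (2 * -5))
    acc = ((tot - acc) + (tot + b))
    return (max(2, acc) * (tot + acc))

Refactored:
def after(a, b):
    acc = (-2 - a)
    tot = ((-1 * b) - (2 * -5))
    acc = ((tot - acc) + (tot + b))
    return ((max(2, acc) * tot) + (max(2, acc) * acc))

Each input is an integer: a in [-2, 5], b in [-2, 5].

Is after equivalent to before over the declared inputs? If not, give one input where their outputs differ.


The two are interchangeable: arithmetic usage differs, and constant usage differs, and min/max/abs usage differs, and every declared input agrees.
One worked example (a=4, b=-2) — before: acc := -6 | tot := 12 | acc := 28 | result 1120; after: acc := -6 | tot := 12 | acc := 28 | result 1120; agreement on 1120.
Every one of the 64 inputs gives matching results.
verdict: equivalent


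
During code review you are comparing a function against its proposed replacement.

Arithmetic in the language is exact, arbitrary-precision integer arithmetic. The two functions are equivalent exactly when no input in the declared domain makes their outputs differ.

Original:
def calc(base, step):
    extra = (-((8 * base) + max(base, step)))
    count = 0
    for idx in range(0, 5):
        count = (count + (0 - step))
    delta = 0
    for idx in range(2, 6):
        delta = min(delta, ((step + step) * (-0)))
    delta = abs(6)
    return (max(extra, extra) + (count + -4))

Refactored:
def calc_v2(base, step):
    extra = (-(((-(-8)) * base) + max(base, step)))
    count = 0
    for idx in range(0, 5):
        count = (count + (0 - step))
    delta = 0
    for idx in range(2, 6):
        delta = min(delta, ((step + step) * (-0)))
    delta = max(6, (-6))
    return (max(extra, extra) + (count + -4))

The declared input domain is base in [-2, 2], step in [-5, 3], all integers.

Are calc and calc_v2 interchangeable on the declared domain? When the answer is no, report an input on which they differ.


This is a faithful refactor — min/max/abs usage differs, and constant usage differs, but the computed results match everywhere.
As a probe, take base=-1, step=3: calc runs extra becomes 5; next count becomes 0; next at idx=0:; next count becomes -3; next at idx=1:; next count becomes -6; next at idx=2:; next count becomes -9; next at idx=3:; next count becomes -12; next at idx=4:; next count becomes -15; next delta becomes 0; next at idx=2:; next delta becomes 0; next at idx=3:; next delta becomes 0; next at idx=4:; next delta becomes 0; next at idx=5:; next delta becomes 0; next delta becomes 6; next final value -14; calc_v2 runs extra becomes 5; next count becomes 0; next at idx=0:; next count becomes -3; next at idx=1:; next count becomes -6; next at idx=2:; next count becomes -9; next at idx=3:; next count becomes -12; next at idx=4:; next count becomes -15; next delta becomes 0; next at idx=2:; next delta becomes 0; next at idx=3:; next delta becomes 0; next at idx=4:; next delta becomes 0; next at idx=5:; next delta becomes 0; next delta becomes 6; next final value -14; both end at -14.
Sweeping the whole domain (45 inputs) finds no disagreement.
verdict: equivalent


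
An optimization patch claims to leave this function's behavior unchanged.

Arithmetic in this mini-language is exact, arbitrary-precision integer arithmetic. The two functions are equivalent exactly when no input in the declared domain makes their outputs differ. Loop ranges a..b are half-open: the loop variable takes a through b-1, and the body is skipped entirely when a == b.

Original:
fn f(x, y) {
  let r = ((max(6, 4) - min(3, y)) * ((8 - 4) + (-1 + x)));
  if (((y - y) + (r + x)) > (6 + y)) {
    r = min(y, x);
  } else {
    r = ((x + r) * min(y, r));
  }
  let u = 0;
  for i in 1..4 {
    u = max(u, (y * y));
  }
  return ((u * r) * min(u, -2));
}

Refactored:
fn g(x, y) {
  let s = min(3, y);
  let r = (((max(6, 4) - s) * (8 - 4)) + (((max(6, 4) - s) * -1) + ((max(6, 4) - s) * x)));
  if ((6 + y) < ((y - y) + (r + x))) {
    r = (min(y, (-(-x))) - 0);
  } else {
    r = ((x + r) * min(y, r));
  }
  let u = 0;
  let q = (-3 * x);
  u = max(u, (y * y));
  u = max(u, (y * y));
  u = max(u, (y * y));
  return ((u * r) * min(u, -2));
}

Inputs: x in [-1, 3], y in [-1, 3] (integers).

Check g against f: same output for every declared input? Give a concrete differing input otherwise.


This is a faithful refactor — statement counts differ; also loop structure differs; also constant usage differs; also comparison usage differs; also arithmetic usage differs; also min/max/abs usage differs; also local variable names differ, but the computed results match everywhere.
As a probe, take x=-1, y=2: f runs r = 8; (((y - y) + (r + x)) > (6 + y)) -> false; r = 14; u = 0; [i=1]; u = 4; [i=2]; u = 4; [i=3]; u = 4; return -112; g runs s = 2; r = 8; ((6 + y) < ((y - y) + (r + x))) -> false; r = 14; u = 0; q = 3; u = 4; u = 4; u = 4; return -112; both end at -112.
An exhaustive pass over the 25 declared inputs shows identical outputs.
verdict: equivalent


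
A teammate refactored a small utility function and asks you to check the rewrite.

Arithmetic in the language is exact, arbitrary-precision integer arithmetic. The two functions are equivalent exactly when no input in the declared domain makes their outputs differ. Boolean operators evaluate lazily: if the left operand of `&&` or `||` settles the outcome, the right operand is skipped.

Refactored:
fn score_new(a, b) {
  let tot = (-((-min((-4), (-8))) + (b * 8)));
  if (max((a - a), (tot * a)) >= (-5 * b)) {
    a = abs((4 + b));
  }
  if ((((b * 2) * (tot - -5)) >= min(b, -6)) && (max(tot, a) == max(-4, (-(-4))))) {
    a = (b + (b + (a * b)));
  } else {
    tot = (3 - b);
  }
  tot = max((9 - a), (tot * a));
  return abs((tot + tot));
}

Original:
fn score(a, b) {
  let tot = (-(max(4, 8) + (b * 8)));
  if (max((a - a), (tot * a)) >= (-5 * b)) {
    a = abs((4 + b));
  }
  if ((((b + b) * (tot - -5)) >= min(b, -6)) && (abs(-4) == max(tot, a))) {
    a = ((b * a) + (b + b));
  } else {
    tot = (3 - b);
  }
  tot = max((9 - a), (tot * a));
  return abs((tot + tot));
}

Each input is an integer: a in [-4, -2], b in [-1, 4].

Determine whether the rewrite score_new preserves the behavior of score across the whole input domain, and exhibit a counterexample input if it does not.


The two versions differ — the changes include constant usage differs; and min/max/abs usage differs; and arithmetic usage differs.
Spot check at a=-2, b=-1 — score: tot := 0 | (max((a - a), (tot * a)) >= (-5 * b)): false | ((((b + b) * (tot - -5)) >= min(b, -6)) && (abs(-4) == max(tot, a))): false | tot := 4 | tot := 11 | result 22. score_new: tot := 0 | (max((a - a), (tot * a)) >= (-5 * b)): false | ((((b * 2) * (tot - -5)) >= min(b, -6)) && (max(tot, a) == max(-4, (-(-4))))): false | tot := 4 | tot := 11 | result 22. Both give 22.
Every one of the 18 inputs gives matching results.
verdict: equivalent


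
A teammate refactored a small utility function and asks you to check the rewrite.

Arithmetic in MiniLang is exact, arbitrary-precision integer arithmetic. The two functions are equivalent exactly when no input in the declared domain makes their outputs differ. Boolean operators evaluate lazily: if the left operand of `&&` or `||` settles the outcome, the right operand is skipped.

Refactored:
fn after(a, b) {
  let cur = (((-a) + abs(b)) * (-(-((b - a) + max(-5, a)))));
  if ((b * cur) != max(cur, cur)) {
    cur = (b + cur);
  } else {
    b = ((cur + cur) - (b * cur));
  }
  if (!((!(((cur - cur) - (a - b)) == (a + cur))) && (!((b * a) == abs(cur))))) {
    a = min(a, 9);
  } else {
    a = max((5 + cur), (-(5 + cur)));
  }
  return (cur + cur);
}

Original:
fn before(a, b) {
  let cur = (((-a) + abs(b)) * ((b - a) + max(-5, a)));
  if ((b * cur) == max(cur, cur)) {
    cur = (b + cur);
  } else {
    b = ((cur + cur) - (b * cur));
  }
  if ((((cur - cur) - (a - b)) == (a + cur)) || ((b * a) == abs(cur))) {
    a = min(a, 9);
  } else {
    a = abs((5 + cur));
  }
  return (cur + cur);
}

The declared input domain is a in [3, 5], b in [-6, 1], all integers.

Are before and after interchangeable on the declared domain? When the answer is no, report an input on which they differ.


a=3, b=-6 yields -36 from before but -48 from after.
verdict: not equivalent; witness: a=3, b=-6


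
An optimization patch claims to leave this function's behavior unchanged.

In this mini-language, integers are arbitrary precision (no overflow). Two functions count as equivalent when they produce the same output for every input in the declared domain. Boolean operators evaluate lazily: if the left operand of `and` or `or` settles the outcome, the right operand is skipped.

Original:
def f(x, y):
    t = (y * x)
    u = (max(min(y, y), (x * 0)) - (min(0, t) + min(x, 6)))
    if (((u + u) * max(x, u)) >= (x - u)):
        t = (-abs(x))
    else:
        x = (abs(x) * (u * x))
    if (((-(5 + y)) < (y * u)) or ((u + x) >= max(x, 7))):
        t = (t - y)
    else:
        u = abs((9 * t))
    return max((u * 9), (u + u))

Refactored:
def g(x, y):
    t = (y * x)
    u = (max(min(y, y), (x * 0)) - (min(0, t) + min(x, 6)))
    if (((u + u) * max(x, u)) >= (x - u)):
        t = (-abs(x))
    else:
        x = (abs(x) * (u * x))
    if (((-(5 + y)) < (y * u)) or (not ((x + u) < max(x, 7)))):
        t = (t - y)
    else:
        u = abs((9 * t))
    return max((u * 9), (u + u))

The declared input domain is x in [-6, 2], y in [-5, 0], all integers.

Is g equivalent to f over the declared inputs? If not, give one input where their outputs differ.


Comparing the listings, the differences include: comparison usage differs; also boolean connective usage differs.
As a probe, take x=-2, y=-4: f runs t = 8; u = 2; (((u + u) * max(x, u)) >= (x - u)) -> true; t = -2; (((-(5 + y)) < (y * u)) or ((u + x) >= max(x, 7))) -> false; u = 18; return 162; g runs t = 8; u = 2; (((u + u) * max(x, u)) >= (x - u)) -> true; t = -2; (((-(5 + y)) < (y * u)) or (not ((x + u) < max(x, 7)))) -> false; u = 18; return 162; both end at 162.
Across all 54 domain points the two functions coincide.
verdict: equivalent


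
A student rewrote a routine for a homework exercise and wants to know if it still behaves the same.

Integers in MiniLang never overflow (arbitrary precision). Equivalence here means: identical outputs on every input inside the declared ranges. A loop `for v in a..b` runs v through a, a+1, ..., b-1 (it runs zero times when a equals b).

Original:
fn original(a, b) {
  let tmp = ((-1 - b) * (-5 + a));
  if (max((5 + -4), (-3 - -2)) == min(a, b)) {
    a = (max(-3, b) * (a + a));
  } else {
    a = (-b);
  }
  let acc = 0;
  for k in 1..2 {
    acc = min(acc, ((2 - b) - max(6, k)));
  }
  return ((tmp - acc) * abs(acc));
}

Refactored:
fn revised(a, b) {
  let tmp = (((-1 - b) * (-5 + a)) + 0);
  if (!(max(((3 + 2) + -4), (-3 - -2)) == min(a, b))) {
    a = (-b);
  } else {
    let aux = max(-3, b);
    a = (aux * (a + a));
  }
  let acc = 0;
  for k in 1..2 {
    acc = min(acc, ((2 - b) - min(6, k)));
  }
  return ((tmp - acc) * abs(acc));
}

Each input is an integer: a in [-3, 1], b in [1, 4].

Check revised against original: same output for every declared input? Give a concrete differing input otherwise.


On input a=-3, b=1, original returns 105 while revised returns 0.
verdict: not equivalent; witness: a=-3, b=1


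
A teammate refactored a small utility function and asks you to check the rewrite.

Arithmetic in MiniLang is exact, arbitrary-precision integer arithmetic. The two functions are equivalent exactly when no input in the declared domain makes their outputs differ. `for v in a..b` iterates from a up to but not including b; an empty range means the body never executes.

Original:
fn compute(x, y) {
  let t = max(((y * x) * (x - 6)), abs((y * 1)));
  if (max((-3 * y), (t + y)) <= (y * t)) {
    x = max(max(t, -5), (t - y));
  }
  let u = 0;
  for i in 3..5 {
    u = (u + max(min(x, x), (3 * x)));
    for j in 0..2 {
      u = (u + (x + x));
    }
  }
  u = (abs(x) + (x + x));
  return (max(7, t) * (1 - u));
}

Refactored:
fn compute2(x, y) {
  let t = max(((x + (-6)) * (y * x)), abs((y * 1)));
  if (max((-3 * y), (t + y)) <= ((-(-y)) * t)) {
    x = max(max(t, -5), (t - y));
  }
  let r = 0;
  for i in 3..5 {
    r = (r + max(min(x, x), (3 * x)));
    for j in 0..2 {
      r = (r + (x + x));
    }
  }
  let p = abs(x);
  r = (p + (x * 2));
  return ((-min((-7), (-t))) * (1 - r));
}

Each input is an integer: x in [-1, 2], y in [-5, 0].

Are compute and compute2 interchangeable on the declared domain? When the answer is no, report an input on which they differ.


Side by side, the visible changes include: min/max/abs usage differs; constant usage differs; statement counts differ; local variable names differ; arithmetic usage differs.
As a probe, take x=-1, y=-5: compute runs t becomes 5; next (max((-3 * y), (t + y)) <= (y * t)) evaluates to false; next u becomes 0; next at i=3:; next u becomes -1; next at j=0:; next u becomes -3; next at j=1:; next u becomes -5; next at i=4:; next u becomes -6; next at j=0:; next u becomes -8; next at j=1:; next u becomes -10; next u becomes -1; next final value 14; compute2 runs t becomes 5; next (max((-3 * y), (t + y)) <= ((-(-y)) * t)) evaluates to false; next r becomes 0; next at i=3:; next r becomes -1; next at j=0:; next r becomes -3; next at j=1:; next r becomes -5; next at i=4:; next r becomes -6; next at j=0:; next r becomes -8; next at j=1:; next r becomes -10; next p becomes 1; next r becomes -1; next final value 14; both end at 14.
Across all 24 domain points the two functions coincide.
verdict: equivalent


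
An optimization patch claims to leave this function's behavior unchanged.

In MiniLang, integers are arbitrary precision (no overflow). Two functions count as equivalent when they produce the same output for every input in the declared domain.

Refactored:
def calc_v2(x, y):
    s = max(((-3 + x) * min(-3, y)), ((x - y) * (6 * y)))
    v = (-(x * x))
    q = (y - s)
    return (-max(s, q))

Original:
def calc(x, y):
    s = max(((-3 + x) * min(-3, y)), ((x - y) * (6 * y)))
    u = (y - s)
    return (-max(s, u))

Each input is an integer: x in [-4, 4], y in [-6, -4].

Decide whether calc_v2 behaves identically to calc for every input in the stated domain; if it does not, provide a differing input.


Comparing the listings, the differences include: statement counts differ, and local variable names differ, and arithmetic usage differs.
As a probe, take x=-3, y=-5: calc runs s becomes 30; next u becomes -35; next final value -30; calc_v2 runs s becomes 30; next v becomes -9; next q becomes -35; next final value -30; both end at -30.
An exhaustive pass over the 27 declared inputs shows identical outputs.
verdict: equivalent


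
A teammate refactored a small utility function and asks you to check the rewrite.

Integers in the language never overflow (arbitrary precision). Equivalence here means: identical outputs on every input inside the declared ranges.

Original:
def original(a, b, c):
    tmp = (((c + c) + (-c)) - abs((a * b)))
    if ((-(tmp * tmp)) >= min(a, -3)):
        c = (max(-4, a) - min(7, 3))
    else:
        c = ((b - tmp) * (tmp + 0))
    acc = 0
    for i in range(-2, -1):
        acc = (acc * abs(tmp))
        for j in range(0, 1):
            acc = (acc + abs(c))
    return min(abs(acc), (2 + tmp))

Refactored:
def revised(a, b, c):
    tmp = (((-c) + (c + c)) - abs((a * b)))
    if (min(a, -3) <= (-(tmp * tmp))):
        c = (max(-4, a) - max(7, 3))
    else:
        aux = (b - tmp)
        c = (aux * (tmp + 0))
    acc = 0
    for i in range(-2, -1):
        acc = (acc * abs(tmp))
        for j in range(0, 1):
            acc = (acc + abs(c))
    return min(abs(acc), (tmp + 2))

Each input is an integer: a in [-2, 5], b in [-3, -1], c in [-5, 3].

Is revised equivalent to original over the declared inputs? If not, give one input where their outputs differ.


Take a=1, b=-2, c=3.
original: tmp=1, then ((-(tmp * tmp)) >= min(a, -3)) is true, then c=-2, then acc=0, then (i=-2), then acc=0, then (j=0), then acc=2, then returns 2
revised: tmp=1, then (min(a, -3) <= (-(tmp * tmp))) is true, then c=-6, then acc=0, then (i=-2), then acc=0, then (j=0), then acc=6, then returns 3
2 and 3 differ, so these are not the same function on this domain.
verdict: not equivalent; witness: a=1, b=-2, c=3


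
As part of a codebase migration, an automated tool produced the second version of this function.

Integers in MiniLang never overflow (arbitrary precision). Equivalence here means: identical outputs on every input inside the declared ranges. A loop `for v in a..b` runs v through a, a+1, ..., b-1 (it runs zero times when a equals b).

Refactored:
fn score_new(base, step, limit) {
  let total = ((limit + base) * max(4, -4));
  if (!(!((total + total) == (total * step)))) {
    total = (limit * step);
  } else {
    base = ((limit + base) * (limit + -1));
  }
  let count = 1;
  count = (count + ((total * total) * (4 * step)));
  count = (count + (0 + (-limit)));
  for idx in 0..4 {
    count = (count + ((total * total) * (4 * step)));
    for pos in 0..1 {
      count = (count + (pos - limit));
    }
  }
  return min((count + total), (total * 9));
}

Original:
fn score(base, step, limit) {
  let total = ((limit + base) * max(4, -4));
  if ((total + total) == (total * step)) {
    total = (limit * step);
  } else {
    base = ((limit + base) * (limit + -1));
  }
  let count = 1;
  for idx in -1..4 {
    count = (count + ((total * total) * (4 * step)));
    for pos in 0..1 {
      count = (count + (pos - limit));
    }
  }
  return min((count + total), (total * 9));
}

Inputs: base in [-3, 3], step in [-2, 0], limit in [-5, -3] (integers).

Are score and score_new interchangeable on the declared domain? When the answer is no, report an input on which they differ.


Changes here: arithmetic usage differs, plus boolean connective usage differs, plus constant usage differs, plus loop structure differs, plus statement counts differ; the full 63-point sweep finds no disagreement.
verdict: equivalent


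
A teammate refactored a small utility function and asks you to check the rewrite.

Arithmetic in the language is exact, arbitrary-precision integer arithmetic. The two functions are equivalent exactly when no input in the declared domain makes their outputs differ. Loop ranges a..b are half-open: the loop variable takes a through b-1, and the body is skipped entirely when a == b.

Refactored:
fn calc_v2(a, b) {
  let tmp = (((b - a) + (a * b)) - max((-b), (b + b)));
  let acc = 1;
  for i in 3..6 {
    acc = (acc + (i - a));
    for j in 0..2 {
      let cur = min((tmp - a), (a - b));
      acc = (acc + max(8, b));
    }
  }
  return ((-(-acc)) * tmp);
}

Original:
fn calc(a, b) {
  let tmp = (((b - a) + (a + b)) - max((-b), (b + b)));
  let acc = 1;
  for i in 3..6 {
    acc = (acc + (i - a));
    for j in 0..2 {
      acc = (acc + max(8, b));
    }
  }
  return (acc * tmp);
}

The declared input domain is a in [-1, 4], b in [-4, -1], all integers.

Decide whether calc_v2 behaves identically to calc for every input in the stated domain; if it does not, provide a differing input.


At a=-1, b=-4: calc gives -768, calc_v2 gives -192.
verdict: not equivalent; witness: a=-1, b=-4


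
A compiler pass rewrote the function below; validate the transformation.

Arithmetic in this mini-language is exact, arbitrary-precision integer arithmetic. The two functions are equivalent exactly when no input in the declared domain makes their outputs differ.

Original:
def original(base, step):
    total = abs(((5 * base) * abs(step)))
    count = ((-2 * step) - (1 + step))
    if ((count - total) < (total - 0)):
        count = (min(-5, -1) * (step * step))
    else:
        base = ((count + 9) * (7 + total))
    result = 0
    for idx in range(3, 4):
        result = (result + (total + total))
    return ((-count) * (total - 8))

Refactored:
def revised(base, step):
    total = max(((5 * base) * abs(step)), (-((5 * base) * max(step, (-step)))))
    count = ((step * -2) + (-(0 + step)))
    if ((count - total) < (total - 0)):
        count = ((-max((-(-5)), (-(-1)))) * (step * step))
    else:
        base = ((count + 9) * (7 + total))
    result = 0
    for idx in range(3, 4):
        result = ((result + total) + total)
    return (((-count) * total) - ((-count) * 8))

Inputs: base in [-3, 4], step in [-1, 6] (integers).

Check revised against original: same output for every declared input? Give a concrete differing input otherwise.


These are not equivalent — on base=0, step=-1 the outputs split (16 vs 24).
original: total := 0 | count := 2 | ((count - total) < (total - 0)): false | base := 77 | result := 0 | iter idx=3: | result := 0 | result 16
revised: total := 0 | count := 3 | ((count - total) < (total - 0)): false | base := 84 | result := 0 | iter idx=3: | result := 0 | result 24
verdict: not equivalent; witness: base=0, step=-1


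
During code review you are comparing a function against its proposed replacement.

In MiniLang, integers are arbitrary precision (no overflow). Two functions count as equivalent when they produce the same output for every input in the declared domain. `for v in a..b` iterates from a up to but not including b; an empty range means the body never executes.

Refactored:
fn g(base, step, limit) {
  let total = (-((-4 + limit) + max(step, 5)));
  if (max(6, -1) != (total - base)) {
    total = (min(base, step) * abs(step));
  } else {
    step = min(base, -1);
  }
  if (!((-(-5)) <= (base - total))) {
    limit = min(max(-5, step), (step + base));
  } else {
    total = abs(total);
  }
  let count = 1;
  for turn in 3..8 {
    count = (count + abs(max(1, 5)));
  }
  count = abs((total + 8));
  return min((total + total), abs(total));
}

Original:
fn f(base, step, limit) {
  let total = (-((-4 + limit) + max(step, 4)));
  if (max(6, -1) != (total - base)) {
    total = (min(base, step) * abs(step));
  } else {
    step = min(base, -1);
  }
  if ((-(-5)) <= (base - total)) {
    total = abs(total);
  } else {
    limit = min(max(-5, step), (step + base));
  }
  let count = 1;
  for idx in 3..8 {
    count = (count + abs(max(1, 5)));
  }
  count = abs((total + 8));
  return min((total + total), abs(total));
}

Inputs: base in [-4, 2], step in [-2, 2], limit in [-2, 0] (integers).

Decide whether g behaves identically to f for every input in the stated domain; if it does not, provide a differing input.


At base=-4, step=-2, limit=-2: f gives 2, g gives -16.
verdict: not equivalent; witness: base=-4, step=-2, limit=-2


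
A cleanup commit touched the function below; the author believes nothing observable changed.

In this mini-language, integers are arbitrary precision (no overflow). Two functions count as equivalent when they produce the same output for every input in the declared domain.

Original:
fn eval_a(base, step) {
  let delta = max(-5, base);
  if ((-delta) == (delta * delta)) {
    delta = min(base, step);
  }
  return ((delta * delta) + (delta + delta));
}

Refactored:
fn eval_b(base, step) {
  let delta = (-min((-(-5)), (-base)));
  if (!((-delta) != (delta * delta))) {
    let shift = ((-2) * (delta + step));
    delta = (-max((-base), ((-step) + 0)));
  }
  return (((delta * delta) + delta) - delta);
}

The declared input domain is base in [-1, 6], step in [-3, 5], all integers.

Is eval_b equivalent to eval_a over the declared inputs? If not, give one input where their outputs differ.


Not equivalent: base=-1, step=-3 separates them (3 vs 9).
eval_a: delta=-1, then ((-delta) == (delta * delta)) is true, then delta=-3, then returns 3
eval_b: delta=-1, then (!((-delta) != (delta * delta))) is true, then shift=8, then delta=-3, then returns 9
verdict: not equivalent; witness: base=-1, step=-3


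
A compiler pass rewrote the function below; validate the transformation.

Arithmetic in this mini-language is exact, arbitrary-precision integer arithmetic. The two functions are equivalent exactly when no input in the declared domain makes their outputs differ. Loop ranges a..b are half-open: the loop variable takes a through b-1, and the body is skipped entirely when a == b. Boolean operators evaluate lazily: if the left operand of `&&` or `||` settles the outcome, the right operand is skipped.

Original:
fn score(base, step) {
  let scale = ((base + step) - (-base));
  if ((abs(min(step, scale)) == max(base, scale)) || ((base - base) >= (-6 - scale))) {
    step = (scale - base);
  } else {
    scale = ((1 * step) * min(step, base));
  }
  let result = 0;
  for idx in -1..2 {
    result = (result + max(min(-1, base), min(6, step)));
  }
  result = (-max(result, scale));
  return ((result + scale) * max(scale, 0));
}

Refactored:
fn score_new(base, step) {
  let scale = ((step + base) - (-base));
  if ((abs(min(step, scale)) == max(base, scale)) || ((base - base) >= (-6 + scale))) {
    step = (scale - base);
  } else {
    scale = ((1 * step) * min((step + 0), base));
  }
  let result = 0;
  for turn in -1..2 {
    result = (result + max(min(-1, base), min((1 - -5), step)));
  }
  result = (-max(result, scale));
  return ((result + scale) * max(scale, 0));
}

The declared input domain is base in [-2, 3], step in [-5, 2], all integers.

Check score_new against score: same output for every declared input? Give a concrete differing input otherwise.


Try base=3, step=1.
score: scale := 7 | ((abs(min(step, scale)) == max(base, scale)) || ((base - base) >= (-6 - scale))): true | step := 4 | result := 0 | iter idx=-1: | result := 4 | iter idx=0: | result := 8 | iter idx=1: | result := 12 | result := -12 | result -35
score_new: scale := 7 | ((abs(min(step, scale)) == max(base, scale)) || ((base - base) >= (-6 + scale))): false | scale := 1 | result := 0 | iter turn=-1: | result := 1 | iter turn=0: | result := 2 | iter turn=1: | result := 3 | result := -3 | result -2
-35 and -2 differ, so these are not the same function on this domain.
verdict: not equivalent; witness: base=3, step=1


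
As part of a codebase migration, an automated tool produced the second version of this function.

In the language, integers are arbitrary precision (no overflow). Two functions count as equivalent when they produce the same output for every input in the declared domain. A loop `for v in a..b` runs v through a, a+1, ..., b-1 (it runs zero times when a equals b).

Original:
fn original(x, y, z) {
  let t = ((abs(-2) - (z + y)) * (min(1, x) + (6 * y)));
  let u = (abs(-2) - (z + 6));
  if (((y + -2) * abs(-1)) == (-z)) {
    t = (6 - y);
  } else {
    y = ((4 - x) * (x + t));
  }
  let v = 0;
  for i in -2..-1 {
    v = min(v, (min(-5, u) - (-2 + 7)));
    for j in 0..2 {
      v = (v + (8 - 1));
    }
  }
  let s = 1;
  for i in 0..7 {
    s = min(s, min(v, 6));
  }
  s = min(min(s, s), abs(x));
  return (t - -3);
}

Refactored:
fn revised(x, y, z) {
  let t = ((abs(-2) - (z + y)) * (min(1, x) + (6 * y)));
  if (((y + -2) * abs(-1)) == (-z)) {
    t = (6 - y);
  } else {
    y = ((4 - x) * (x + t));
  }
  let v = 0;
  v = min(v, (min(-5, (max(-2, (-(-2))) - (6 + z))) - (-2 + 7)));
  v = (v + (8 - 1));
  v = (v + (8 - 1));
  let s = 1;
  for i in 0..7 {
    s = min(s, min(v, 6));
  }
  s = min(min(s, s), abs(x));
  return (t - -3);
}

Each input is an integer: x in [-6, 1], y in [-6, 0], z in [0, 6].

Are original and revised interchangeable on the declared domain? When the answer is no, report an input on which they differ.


The two versions differ — the changes include loop structure differs, and local variable names differ, and constant usage differs, and min/max/abs usage differs, and statement counts differ, and arithmetic usage differs.
Spot check at x=-2, y=-3, z=2 — original: t=-60, then u=-6, then (((y + -2) * abs(-1)) == (-z)) is false, then y=-372, then v=0, then (i=-2), then v=-11, then (j=0), then v=-4, then (j=1), then v=3, then s=1, then (i=0), then s=1, then (i=1), then s=1, then (i=2), then s=1, then (i=3), then s=1, then (i=4), then s=1, then (i=5), then s=1, then (i=6), then s=1, then s=1, then returns -57. revised: t=-60, then (((y + -2) * abs(-1)) == (-z)) is false, then y=-372, then v=0, then v=-11, then v=-4, then v=3, then s=1, then (i=0), then s=1, then (i=1), then s=1, then (i=2), then s=1, then (i=3), then s=1, then (i=4), then s=1, then (i=5), then s=1, then (i=6), then s=1, then s=1, then returns -57. Both give -57.
An exhaustive pass over the 392 declared inputs shows identical outputs.
verdict: equivalent


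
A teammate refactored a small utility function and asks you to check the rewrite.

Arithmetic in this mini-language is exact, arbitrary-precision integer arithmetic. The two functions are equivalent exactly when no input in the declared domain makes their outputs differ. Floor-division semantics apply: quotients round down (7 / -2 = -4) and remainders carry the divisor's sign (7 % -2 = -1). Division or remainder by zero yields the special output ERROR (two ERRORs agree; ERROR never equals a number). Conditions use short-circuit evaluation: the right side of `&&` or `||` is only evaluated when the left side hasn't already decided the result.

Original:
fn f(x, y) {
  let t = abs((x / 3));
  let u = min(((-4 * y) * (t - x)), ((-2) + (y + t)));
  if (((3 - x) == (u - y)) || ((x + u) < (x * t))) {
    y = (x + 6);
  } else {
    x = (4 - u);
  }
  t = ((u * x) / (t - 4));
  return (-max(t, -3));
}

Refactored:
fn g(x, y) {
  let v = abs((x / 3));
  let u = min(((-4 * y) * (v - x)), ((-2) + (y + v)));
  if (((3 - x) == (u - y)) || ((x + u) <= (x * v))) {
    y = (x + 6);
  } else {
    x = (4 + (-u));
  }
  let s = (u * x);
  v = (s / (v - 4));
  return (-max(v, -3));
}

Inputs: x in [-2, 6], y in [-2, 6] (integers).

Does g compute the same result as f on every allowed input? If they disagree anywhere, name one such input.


The rewrite breaks on x=1, y=1, where the results are -1 and 0.
f: t=0, then u=-1, then (((3 - x) == (u - y)) || ((x + u) < (x * t))) is false, then x=5, then t=1, then returns -1
g: v=0, then u=-1, then (((3 - x) == (u - y)) || ((x + u) <= (x * v))) is true, then y=7, then s=-1, then v=0, then returns 0
verdict: not equivalent; witness: x=1, y=1


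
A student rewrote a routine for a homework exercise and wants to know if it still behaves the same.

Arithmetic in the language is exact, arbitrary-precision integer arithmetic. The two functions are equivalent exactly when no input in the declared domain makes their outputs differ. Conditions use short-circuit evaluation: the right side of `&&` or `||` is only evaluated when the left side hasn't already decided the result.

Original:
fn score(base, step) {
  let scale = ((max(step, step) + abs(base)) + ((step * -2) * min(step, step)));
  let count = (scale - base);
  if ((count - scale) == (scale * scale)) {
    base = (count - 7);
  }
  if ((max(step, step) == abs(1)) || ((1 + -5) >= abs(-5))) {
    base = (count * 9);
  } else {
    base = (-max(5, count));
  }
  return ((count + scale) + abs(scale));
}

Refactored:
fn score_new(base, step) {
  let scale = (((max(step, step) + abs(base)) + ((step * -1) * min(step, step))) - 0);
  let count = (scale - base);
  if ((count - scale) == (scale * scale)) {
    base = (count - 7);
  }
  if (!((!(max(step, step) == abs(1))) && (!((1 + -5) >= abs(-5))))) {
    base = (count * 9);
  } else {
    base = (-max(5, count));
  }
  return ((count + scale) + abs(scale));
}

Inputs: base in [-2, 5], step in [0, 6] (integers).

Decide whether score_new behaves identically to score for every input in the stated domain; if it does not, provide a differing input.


Try base=-2, step=1.
score: scale := 1 | count := 3 | ((count - scale) == (scale * scale)): false | ((max(step, step) == abs(1)) || ((1 + -5) >= abs(-5))): true | base := 27 | result 5
score_new: scale := 2 | count := 4 | ((count - scale) == (scale * scale)): false | (!((!(max(step, step) == abs(1))) && (!((1 + -5) >= abs(-5))))): true | base := 36 | result 8
5 vs 8 — the two versions disagree here.
verdict: not equivalent; witness: base=-2, step=1


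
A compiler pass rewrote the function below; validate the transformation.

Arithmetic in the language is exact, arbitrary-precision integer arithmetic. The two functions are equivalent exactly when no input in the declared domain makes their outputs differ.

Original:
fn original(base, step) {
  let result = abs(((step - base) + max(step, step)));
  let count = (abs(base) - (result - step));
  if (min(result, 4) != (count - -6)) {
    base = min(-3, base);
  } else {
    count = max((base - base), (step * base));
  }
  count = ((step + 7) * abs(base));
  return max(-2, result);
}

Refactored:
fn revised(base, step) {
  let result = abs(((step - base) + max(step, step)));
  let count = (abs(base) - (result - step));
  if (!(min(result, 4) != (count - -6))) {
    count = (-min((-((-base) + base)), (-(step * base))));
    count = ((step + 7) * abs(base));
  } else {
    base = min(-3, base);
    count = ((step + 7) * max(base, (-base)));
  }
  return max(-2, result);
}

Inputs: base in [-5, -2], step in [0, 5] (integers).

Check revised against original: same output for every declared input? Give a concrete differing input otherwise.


Reading the diff, among the changes: arithmetic usage differs, and statement counts differ, and min/max/abs usage differs, and constant usage differs, and boolean connective usage differs.
As a probe, take base=-3, step=3: original runs result := 9 | count := -3 | (min(result, 4) != (count - -6)): true | base := -3 | count := 30 | result 9; revised runs result := 9 | count := -3 | (!(min(result, 4) != (count - -6))): false | base := -3 | count := 30 | result 9; both end at 9.
Every one of the 24 inputs gives matching results.
verdict: equivalent
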